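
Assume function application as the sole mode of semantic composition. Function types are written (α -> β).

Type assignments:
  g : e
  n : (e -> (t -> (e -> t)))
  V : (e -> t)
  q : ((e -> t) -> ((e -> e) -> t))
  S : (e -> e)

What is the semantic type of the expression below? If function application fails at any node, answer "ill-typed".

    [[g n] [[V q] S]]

[g n]: functor n : (e -> (t -> (e -> t))), argument g : e; result (t -> (e -> t)).
[V q]: functor q : ((e -> t) -> ((e -> e) -> t)), argument V : (e -> t); result ((e -> e) -> t).
[[V q] S]: functor [V q] : ((e -> e) -> t), argument S : (e -> e); result t.
[[g n] [[V q] S]]: functor [g n] : (t -> (e -> t)), argument [[V q] S] : t; result (e -> t).

(e -> t)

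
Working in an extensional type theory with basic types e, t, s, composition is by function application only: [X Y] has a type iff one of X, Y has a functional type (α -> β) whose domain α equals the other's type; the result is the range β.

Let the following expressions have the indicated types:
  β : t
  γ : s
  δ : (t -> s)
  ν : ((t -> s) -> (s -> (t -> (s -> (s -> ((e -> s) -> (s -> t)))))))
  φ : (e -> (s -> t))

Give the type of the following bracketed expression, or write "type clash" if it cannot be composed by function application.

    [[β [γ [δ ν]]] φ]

At [δ ν], ν : ((t -> s) -> (s -> (t -> (s -> (s -> ((e -> s) -> (s -> t))))))) takes δ : (t -> s), giving (s -> (t -> (s -> (s -> ((e -> s) -> (s -> t)))))).
At [γ [δ ν]], [δ ν] : (s -> (t -> (s -> (s -> ((e -> s) -> (s -> t)))))) takes γ : s, giving (t -> (s -> (s -> ((e -> s) -> (s -> t))))).
At [β [γ [δ ν]]], [γ [δ ν]] : (t -> (s -> (s -> ((e -> s) -> (s -> t))))) takes β : t, giving (s -> (s -> ((e -> s) -> (s -> t)))).
[[β [γ [δ ν]]] φ]: (s -> (s -> ((e -> s) -> (s -> t)))) with (e -> (s -> t)) — neither is a function whose domain matches the other; composition fails here.

type clash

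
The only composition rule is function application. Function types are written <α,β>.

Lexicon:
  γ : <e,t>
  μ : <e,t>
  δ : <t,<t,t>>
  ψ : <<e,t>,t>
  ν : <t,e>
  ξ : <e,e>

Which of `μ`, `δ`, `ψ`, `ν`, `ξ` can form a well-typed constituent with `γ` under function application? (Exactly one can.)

μ : <e,t> — no; γ wants e, and μ wants e.
δ : <t,<t,t>> — no; γ wants e, and δ wants t.
ψ — combines: ψ : <<e,t>,t> takes γ : <e,t> as argument, giving t.
ν : <t,e> — no; γ wants e, and ν wants t.
ξ : <e,e> — no; γ wants e, and ξ wants e.

ψ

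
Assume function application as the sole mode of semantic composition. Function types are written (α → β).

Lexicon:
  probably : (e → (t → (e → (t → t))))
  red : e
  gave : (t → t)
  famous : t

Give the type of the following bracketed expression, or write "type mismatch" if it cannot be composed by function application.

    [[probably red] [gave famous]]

(e → (t → t))

At [probably red], probably : (e → (t → (e → (t → t)))) takes red : e, giving (t → (e → (t → t))).
At [gave famous], gave : (t → t) takes famous : t, giving t.
At [[probably red] [gave famous]], [probably red] : (t → (e → (t → t))) takes [gave famous] : t, giving (e → (t → t)).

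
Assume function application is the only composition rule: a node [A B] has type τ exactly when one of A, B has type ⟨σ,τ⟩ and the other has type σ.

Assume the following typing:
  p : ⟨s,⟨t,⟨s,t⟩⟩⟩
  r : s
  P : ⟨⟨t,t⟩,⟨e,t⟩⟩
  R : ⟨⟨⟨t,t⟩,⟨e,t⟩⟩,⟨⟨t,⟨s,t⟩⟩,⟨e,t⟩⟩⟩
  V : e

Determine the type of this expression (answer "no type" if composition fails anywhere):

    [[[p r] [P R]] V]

t

[p r] — p of type ⟨s,⟨t,⟨s,t⟩⟩⟩ combines with r of type s: type ⟨t,⟨s,t⟩⟩.
[P R] — R of type ⟨⟨⟨t,t⟩,⟨e,t⟩⟩,⟨⟨t,⟨s,t⟩⟩,⟨e,t⟩⟩⟩ combines with P of type ⟨⟨t,t⟩,⟨e,t⟩⟩: type ⟨⟨t,⟨s,t⟩⟩,⟨e,t⟩⟩.
[[p r] [P R]] — [P R] of type ⟨⟨t,⟨s,t⟩⟩,⟨e,t⟩⟩ combines with [p r] of type ⟨t,⟨s,t⟩⟩: type ⟨e,t⟩.
[[[p r] [P R]] V] — [[p r] [P R]] of type ⟨e,t⟩ combines with V of type e: type t.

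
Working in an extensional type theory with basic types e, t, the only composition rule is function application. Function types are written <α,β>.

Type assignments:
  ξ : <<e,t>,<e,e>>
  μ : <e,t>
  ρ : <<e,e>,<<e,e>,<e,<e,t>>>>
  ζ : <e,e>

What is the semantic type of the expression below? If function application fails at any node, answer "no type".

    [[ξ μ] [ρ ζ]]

At [ξ μ], ξ : <<e,t>,<e,e>> takes μ : <e,t>, giving <e,e>.
At [ρ ζ], ρ : <<e,e>,<<e,e>,<e,<e,t>>>> takes ζ : <e,e>, giving <<e,e>,<e,<e,t>>>.
At [[ξ μ] [ρ ζ]], [ρ ζ] : <<e,e>,<e,<e,t>>> takes [ξ μ] : <e,e>, giving <e,<e,t>>.

<e,<e,t>>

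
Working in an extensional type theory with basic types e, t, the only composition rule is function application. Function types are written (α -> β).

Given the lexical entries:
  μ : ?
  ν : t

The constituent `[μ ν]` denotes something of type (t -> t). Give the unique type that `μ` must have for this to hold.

[μ ν] must have type (t -> t). The sister ν has type t; that is not a function onto (t -> t), so μ must be the functor, of type (t -> (t -> t)).

(t -> (t -> t))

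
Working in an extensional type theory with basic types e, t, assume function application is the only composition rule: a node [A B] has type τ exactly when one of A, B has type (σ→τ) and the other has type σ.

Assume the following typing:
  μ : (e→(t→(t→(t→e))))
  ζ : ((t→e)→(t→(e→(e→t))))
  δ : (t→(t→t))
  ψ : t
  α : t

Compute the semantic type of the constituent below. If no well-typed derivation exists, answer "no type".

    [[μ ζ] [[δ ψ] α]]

no type

[μ ζ]: (e→(t→(t→(t→e)))) and ((t→e)→(t→(e→(e→t)))) cannot combine by function application — type clash.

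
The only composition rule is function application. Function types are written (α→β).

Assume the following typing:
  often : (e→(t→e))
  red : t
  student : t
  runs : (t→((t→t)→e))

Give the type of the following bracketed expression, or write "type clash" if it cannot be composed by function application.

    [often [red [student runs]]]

[student runs] — runs of type (t→((t→t)→e)) combines with student of type t: type ((t→t)→e).
At [red [student runs]]: neither t nor ((t→t)→e) can take the other as argument; the node is ill-typed.

type clash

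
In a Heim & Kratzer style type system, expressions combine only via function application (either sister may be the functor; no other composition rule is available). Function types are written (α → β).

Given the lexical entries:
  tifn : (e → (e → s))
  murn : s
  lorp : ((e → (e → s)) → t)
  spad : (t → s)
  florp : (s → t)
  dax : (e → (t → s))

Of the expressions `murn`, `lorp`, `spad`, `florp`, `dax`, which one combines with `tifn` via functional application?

murn : s — tifn needs e; murn needs nothing (atomic); neither fits.
lorp — combines: lorp : ((e → (e → s)) → t) takes tifn : (e → (e → s)) as argument, giving t.
spad : (t → s) — tifn needs e; spad needs t; neither fits.
florp : (s → t) — tifn needs e; florp needs s; neither fits.
dax : (e → (t → s)) — tifn needs e; dax needs e; neither fits.

lorp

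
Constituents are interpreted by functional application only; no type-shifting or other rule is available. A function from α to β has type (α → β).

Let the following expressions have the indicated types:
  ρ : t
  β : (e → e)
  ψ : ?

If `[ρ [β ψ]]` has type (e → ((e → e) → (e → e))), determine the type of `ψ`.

((e → e) → (t → (e → ((e → e) → (e → e)))))

[ρ [β ψ]] must have type (e → ((e → e) → (e → e))). The sister ρ has type t; that is not a function onto (e → ((e → e) → (e → e))), so [β ψ] must be the functor, of type (t → (e → ((e → e) → (e → e)))).
[β ψ] must have type (t → (e → ((e → e) → (e → e)))). The sister β has type (e → e); that is not a function onto (t → (e → ((e → e) → (e → e)))), so ψ must be the functor, of type ((e → e) → (t → (e → ((e → e) → (e → e))))).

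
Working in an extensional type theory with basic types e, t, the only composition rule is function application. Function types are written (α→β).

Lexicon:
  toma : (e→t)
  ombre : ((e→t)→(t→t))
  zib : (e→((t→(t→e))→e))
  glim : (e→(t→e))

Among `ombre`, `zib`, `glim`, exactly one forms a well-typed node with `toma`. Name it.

ombre

ombre — combines: ombre : ((e→t)→(t→t)) takes toma : (e→t) as argument, giving (t→t).
zib : (e→((t→(t→e))→e)) — toma needs e; zib needs e; neither fits.
glim : (e→(t→e)) — toma needs e; glim needs e; neither fits.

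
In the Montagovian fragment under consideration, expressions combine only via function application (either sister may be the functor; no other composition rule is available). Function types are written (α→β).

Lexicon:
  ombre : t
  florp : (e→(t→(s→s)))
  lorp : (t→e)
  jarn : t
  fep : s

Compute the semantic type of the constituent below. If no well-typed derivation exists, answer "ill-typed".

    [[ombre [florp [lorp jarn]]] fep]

[lorp jarn]: (t→e) applied to t yields e.
[florp [lorp jarn]]: (e→(t→(s→s))) applied to e yields (t→(s→s)).
[ombre [florp [lorp jarn]]]: (t→(s→s)) applied to t yields (s→s).
[[ombre [florp [lorp jarn]]] fep]: (s→s) applied to s yields s.

s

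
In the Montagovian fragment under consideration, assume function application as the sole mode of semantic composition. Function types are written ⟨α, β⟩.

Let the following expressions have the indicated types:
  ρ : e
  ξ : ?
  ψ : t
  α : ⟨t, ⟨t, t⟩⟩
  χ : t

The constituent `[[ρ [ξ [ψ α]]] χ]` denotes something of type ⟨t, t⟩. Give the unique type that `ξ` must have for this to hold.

[[ρ [ξ [ψ α]]] χ] is required to be ⟨t, t⟩. χ : t cannot yield ⟨t, t⟩ as functor, so [ρ [ξ [ψ α]]] : ⟨t, ⟨t, t⟩⟩.
[ρ [ξ [ψ α]]] is required to be ⟨t, ⟨t, t⟩⟩. ρ : e cannot yield ⟨t, ⟨t, t⟩⟩ as functor, so [ξ [ψ α]] : ⟨e, ⟨t, ⟨t, t⟩⟩⟩.
[ξ [ψ α]] is required to be ⟨e, ⟨t, ⟨t, t⟩⟩⟩. [ψ α] : ⟨t, t⟩ cannot yield ⟨e, ⟨t, ⟨t, t⟩⟩⟩ as functor, so ξ : ⟨⟨t, t⟩, ⟨e, ⟨t, ⟨t, t⟩⟩⟩⟩.

⟨⟨t, t⟩, ⟨e, ⟨t, ⟨t, t⟩⟩⟩⟩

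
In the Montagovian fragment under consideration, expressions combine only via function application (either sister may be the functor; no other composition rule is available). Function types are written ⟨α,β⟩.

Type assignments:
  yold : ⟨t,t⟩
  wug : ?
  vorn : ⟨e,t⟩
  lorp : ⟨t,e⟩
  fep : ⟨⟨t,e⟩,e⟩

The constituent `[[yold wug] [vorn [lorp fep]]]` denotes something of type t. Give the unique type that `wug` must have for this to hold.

⟨⟨t,t⟩,⟨t,t⟩⟩

At [[yold wug] [vorn [lorp fep]]] (required: t): [vorn [lorp fep]] is t, which is not a function with range t; hence [yold wug] is the functor — type ⟨t,t⟩.
At [yold wug] (required: ⟨t,t⟩): yold is ⟨t,t⟩, which is not a function with range ⟨t,t⟩; hence wug is the functor — type ⟨⟨t,t⟩,⟨t,t⟩⟩.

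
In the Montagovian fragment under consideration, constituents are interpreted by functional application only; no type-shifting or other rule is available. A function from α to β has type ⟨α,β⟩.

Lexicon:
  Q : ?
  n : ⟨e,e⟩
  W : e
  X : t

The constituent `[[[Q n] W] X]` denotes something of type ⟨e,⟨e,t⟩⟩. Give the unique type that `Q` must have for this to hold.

At [[[Q n] W] X] (required: ⟨e,⟨e,t⟩⟩): X is t, which is not a function with range ⟨e,⟨e,t⟩⟩; hence [[Q n] W] is the functor — type ⟨t,⟨e,⟨e,t⟩⟩⟩.
At [[Q n] W] (required: ⟨t,⟨e,⟨e,t⟩⟩⟩): W is e, which is not a function with range ⟨t,⟨e,⟨e,t⟩⟩⟩; hence [Q n] is the functor — type ⟨e,⟨t,⟨e,⟨e,t⟩⟩⟩⟩.
At [Q n] (required: ⟨e,⟨t,⟨e,⟨e,t⟩⟩⟩⟩): n is ⟨e,e⟩, which is not a function with range ⟨e,⟨t,⟨e,⟨e,t⟩⟩⟩⟩; hence Q is the functor — type ⟨⟨e,e⟩,⟨e,⟨t,⟨e,⟨e,t⟩⟩⟩⟩⟩.

⟨⟨e,e⟩,⟨e,⟨t,⟨e,⟨e,t⟩⟩⟩⟩⟩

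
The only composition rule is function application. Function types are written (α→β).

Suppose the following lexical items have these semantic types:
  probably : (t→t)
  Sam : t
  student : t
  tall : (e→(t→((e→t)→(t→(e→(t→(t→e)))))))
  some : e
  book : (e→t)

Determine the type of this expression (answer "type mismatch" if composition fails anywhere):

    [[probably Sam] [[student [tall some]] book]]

(e→(t→(t→e)))

[probably Sam]: probably is (t→t), Sam is t; result t.
[tall some]: tall is (e→(t→((e→t)→(t→(e→(t→(t→e))))))), some is e; result (t→((e→t)→(t→(e→(t→(t→e)))))).
[student [tall some]]: [tall some] is (t→((e→t)→(t→(e→(t→(t→e)))))), student is t; result ((e→t)→(t→(e→(t→(t→e))))).
[[student [tall some]] book]: [student [tall some]] is ((e→t)→(t→(e→(t→(t→e))))), book is (e→t); result (t→(e→(t→(t→e)))).
[[probably Sam] [[student [tall some]] book]]: [[student [tall some]] book] is (t→(e→(t→(t→e)))), [probably Sam] is t; result (e→(t→(t→e))).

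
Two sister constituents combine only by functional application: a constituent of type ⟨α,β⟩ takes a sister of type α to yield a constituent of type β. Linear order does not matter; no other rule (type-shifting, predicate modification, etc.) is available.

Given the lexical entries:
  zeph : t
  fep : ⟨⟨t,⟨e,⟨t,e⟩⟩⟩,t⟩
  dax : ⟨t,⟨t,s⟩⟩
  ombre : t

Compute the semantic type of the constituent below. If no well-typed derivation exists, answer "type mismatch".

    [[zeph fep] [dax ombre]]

type mismatch

[zeph fep]: t and ⟨⟨t,⟨e,⟨t,e⟩⟩⟩,t⟩ cannot combine by function application — type clash.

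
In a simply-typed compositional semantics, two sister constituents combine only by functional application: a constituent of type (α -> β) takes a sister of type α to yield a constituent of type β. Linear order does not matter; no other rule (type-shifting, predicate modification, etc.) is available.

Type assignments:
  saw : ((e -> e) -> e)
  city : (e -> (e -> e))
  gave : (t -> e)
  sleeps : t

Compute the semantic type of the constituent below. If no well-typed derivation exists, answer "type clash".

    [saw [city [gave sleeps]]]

e

[gave sleeps]: gave is (t -> e), sleeps is t; result e.
[city [gave sleeps]]: city is (e -> (e -> e)), [gave sleeps] is e; result (e -> e).
[saw [city [gave sleeps]]]: saw is ((e -> e) -> e), [city [gave sleeps]] is (e -> e); result e.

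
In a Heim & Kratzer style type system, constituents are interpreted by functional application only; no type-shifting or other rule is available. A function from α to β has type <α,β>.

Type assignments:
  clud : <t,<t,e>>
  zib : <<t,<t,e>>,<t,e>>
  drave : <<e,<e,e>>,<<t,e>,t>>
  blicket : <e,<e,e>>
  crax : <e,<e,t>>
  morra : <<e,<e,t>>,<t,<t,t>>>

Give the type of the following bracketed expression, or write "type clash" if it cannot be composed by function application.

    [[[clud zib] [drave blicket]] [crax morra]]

[clud zib] — zib of type <<t,<t,e>>,<t,e>> combines with clud of type <t,<t,e>>: type <t,e>.
[drave blicket] — drave of type <<e,<e,e>>,<<t,e>,t>> combines with blicket of type <e,<e,e>>: type <<t,e>,t>.
[[clud zib] [drave blicket]] — [drave blicket] of type <<t,e>,t> combines with [clud zib] of type <t,e>: type t.
[crax morra] — morra of type <<e,<e,t>>,<t,<t,t>>> combines with crax of type <e,<e,t>>: type <t,<t,t>>.
[[[clud zib] [drave blicket]] [crax morra]] — [crax morra] of type <t,<t,t>> combines with [[clud zib] [drave blicket]] of type t: type <t,t>.

<t,t>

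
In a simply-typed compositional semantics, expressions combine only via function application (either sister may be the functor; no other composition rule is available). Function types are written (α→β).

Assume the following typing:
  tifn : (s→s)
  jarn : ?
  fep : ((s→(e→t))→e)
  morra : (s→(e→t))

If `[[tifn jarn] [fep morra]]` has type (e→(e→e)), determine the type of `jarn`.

((s→s)→(e→(e→(e→e))))

[[tifn jarn] [fep morra]] must have type (e→(e→e)). The sister [fep morra] has type e; that is not a function onto (e→(e→e)), so [tifn jarn] must be the functor, of type (e→(e→(e→e))).
[tifn jarn] must have type (e→(e→(e→e))). The sister tifn has type (s→s); that is not a function onto (e→(e→(e→e))), so jarn must be the functor, of type ((s→s)→(e→(e→(e→e)))).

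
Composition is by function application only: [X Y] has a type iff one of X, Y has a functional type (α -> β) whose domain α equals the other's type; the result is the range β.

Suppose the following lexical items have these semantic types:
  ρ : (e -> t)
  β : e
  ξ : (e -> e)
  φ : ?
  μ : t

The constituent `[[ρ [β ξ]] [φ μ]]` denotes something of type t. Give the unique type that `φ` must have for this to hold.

For [[ρ [β ξ]] [φ μ]] to have type t with [ρ [β ξ]] of type t, [φ μ] must be the function: [φ μ] : (t -> t).
For [φ μ] to have type (t -> t) with μ of type t, φ must be the function: φ : (t -> (t -> t)).

(t -> (t -> t))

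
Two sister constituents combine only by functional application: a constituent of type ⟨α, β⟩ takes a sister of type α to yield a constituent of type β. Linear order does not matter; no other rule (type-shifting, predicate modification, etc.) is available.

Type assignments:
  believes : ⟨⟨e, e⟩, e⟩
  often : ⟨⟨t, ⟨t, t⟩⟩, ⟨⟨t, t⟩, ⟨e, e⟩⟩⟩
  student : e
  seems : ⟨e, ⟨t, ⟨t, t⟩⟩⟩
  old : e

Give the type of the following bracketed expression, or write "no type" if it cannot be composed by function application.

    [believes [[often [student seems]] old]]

no type

[student seems]: ⟨e, ⟨t, ⟨t, t⟩⟩⟩ applied to e yields ⟨t, ⟨t, t⟩⟩.
[often [student seems]]: ⟨⟨t, ⟨t, t⟩⟩, ⟨⟨t, t⟩, ⟨e, e⟩⟩⟩ applied to ⟨t, ⟨t, t⟩⟩ yields ⟨⟨t, t⟩, ⟨e, e⟩⟩.
At [[often [student seems]] old]: neither ⟨⟨t, t⟩, ⟨e, e⟩⟩ nor e can take the other as argument; the node is ill-typed.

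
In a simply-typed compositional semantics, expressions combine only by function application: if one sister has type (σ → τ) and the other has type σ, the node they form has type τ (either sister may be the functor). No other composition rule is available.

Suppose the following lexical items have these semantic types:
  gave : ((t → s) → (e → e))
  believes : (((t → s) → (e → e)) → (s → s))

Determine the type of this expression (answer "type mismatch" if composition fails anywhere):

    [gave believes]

[gave believes]: believes is (((t → s) → (e → e)) → (s → s)), gave is ((t → s) → (e → e)); result (s → s).

(s → s)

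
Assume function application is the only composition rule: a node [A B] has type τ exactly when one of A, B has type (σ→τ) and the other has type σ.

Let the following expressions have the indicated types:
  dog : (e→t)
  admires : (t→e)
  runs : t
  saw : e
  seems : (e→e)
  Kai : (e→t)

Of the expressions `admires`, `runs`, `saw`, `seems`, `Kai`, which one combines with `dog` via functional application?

saw

admires : (t→e) — neither side's domain matches the other.
runs : t — neither side's domain matches the other.
saw — combines: dog : (e→t) takes saw : e as argument, giving t.
seems : (e→e) — neither side's domain matches the other.
Kai : (e→t) — neither side's domain matches the other.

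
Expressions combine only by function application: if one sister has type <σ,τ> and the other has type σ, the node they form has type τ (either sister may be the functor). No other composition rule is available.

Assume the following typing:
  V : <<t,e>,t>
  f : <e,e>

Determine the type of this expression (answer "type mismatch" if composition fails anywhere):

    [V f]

type mismatch

At [V f]: neither <<t,e>,t> nor <e,e> can take the other as argument; the node is ill-typed.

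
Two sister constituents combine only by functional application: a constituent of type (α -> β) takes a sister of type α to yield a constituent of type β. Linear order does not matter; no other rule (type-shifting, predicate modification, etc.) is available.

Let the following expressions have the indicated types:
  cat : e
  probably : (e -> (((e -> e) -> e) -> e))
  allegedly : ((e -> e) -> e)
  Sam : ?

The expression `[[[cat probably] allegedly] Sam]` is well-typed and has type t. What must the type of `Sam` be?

For [[[cat probably] allegedly] Sam] to have type t with [[cat probably] allegedly] of type e, Sam must be the function: Sam : (e -> t).

(e -> t)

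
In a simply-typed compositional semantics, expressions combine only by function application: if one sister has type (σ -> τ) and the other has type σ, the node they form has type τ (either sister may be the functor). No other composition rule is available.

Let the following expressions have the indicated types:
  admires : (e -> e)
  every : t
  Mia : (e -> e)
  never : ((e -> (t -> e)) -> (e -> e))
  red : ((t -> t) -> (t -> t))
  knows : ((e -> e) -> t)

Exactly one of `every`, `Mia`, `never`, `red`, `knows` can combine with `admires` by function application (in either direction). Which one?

every : t — no; admires wants e, and every wants nothing (atomic).
Mia : (e -> e) — no; admires wants e, and Mia wants e.
never : ((e -> (t -> e)) -> (e -> e)) — no; admires wants e, and never wants (e -> (t -> e)).
red : ((t -> t) -> (t -> t)) — no; admires wants e, and red wants (t -> t).
knows — combines: knows : ((e -> e) -> t) takes admires : (e -> e) as argument, giving t.

knows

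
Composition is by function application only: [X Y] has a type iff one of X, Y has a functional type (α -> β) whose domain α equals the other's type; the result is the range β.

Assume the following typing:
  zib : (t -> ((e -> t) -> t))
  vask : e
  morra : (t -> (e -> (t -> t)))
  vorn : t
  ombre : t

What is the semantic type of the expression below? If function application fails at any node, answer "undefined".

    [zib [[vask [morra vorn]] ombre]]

At [morra vorn], morra : (t -> (e -> (t -> t))) takes vorn : t, giving (e -> (t -> t)).
At [vask [morra vorn]], [morra vorn] : (e -> (t -> t)) takes vask : e, giving (t -> t).
At [[vask [morra vorn]] ombre], [vask [morra vorn]] : (t -> t) takes ombre : t, giving t.
At [zib [[vask [morra vorn]] ombre]], zib : (t -> ((e -> t) -> t)) takes [[vask [morra vorn]] ombre] : t, giving ((e -> t) -> t).

((e -> t) -> t)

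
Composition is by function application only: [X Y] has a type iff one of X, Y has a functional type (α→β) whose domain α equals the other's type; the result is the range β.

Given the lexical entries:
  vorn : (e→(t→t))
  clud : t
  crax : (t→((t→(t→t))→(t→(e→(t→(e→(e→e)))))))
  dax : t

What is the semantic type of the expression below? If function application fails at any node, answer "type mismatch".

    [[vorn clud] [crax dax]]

type mismatch

[vorn clud]: (e→(t→t)) with t — neither is a function whose domain matches the other; composition fails here.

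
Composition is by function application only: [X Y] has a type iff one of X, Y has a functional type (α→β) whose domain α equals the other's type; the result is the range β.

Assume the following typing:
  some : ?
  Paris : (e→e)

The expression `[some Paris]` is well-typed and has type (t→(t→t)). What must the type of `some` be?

((e→e)→(t→(t→t)))

At [some Paris] (required: (t→(t→t))): Paris is (e→e), which is not a function with range (t→(t→t)); hence some is the functor — type ((e→e)→(t→(t→t))).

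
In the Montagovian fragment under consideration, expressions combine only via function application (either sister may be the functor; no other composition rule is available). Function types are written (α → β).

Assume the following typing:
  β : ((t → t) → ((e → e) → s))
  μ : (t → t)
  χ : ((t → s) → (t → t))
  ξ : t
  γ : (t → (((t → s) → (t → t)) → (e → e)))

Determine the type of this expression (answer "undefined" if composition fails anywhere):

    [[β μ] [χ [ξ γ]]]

[β μ]: functor β : ((t → t) → ((e → e) → s)), argument μ : (t → t); result ((e → e) → s).
[ξ γ]: functor γ : (t → (((t → s) → (t → t)) → (e → e))), argument ξ : t; result (((t → s) → (t → t)) → (e → e)).
[χ [ξ γ]]: functor [ξ γ] : (((t → s) → (t → t)) → (e → e)), argument χ : ((t → s) → (t → t)); result (e → e).
[[β μ] [χ [ξ γ]]]: functor [β μ] : ((e → e) → s), argument [χ [ξ γ]] : (e → e); result s.

s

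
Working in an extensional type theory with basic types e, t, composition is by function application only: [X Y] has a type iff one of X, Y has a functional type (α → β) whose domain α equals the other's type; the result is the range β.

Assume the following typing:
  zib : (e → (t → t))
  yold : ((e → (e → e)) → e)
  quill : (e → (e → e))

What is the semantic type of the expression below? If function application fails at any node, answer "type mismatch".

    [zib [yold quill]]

[yold quill]: yold is ((e → (e → e)) → e), quill is (e → (e → e)); result e.
[zib [yold quill]]: zib is (e → (t → t)), [yold quill] is e; result (t → t).

(t → t)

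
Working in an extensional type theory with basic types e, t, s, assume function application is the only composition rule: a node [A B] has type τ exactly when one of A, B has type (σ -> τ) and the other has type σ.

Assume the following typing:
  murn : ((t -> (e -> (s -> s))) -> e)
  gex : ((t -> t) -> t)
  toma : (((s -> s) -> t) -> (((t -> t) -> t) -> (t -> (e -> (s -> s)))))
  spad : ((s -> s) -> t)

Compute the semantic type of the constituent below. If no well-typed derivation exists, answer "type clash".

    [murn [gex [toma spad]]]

e

[toma spad] — toma of type (((s -> s) -> t) -> (((t -> t) -> t) -> (t -> (e -> (s -> s))))) combines with spad of type ((s -> s) -> t): type (((t -> t) -> t) -> (t -> (e -> (s -> s)))).
[gex [toma spad]] — [toma spad] of type (((t -> t) -> t) -> (t -> (e -> (s -> s)))) combines with gex of type ((t -> t) -> t): type (t -> (e -> (s -> s))).
[murn [gex [toma spad]]] — murn of type ((t -> (e -> (s -> s))) -> e) combines with [gex [toma spad]] of type (t -> (e -> (s -> s))): type e.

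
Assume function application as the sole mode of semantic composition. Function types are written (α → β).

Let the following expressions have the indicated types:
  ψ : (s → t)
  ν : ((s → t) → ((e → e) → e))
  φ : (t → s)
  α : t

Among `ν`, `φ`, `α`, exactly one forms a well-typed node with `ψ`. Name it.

ν

ν — combines: ν : ((s → t) → ((e → e) → e)) takes ψ : (s → t) as argument, giving ((e → e) → e).
φ : (t → s) — no; ψ wants s, and φ wants t.
α : t — no; ψ wants s, and α wants nothing (atomic).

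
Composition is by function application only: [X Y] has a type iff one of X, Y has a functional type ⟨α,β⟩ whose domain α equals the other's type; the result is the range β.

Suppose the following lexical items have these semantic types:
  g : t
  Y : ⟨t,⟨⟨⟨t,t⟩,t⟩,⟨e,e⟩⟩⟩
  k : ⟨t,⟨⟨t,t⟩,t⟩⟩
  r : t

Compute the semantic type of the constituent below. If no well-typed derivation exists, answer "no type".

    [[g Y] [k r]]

[g Y]: Y is ⟨t,⟨⟨⟨t,t⟩,t⟩,⟨e,e⟩⟩⟩, g is t; result ⟨⟨⟨t,t⟩,t⟩,⟨e,e⟩⟩.
[k r]: k is ⟨t,⟨⟨t,t⟩,t⟩⟩, r is t; result ⟨⟨t,t⟩,t⟩.
[[g Y] [k r]]: [g Y] is ⟨⟨⟨t,t⟩,t⟩,⟨e,e⟩⟩, [k r] is ⟨⟨t,t⟩,t⟩; result ⟨e,e⟩.

⟨e,e⟩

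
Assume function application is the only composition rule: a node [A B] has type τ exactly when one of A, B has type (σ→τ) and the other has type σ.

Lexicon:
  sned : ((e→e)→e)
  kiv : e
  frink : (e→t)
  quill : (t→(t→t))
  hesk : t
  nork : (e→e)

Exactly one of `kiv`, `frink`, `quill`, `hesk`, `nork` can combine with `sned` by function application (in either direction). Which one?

nork

kiv : e — does not combine with sned.
frink : (e→t) — does not combine with sned.
quill : (t→(t→t)) — does not combine with sned.
hesk : t — does not combine with sned.
nork — combines: sned : ((e→e)→e) takes nork : (e→e) as argument, giving e.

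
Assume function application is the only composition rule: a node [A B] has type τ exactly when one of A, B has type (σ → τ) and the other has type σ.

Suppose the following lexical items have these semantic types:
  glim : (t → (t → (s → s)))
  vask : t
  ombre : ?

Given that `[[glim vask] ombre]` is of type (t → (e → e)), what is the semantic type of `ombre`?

((t → (s → s)) → (t → (e → e)))

At [[glim vask] ombre] (required: (t → (e → e))): [glim vask] is (t → (s → s)), which is not a function with range (t → (e → e)); hence ombre is the functor — type ((t → (s → s)) → (t → (e → e))).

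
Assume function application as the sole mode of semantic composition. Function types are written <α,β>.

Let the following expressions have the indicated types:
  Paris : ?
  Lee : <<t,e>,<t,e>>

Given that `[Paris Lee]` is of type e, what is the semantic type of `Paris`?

For [Paris Lee] to have type e with Lee of type <<t,e>,<t,e>>, Paris must be the function: Paris : <<<t,e>,<t,e>>,e>.

<<<t,e>,<t,e>>,e>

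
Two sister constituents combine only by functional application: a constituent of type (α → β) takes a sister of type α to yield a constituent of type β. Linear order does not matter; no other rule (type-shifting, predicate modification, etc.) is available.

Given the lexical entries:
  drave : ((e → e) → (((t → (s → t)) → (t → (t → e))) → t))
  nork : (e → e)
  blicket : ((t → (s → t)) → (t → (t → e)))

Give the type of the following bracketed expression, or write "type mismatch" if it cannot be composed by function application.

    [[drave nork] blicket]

t

[drave nork] — drave of type ((e → e) → (((t → (s → t)) → (t → (t → e))) → t)) combines with nork of type (e → e): type (((t → (s → t)) → (t → (t → e))) → t).
[[drave nork] blicket] — [drave nork] of type (((t → (s → t)) → (t → (t → e))) → t) combines with blicket of type ((t → (s → t)) → (t → (t → e))): type t.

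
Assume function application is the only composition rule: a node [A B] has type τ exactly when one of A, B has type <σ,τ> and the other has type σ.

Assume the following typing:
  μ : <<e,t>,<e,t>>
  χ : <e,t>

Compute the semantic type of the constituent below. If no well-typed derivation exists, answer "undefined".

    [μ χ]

<e,t>

[μ χ]: <<e,t>,<e,t>> applied to <e,t> yields <e,t>.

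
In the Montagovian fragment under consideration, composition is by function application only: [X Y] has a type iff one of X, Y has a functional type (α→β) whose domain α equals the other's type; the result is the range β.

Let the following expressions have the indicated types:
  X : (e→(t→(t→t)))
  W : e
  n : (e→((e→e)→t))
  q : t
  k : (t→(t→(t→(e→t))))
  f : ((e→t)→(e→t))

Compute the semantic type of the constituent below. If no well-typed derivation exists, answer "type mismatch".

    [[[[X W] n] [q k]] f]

type mismatch

[X W]: X is (e→(t→(t→t))), W is e; result (t→(t→t)).
[[X W] n]: (t→(t→t)) and (e→((e→e)→t)) cannot combine by function application — type clash.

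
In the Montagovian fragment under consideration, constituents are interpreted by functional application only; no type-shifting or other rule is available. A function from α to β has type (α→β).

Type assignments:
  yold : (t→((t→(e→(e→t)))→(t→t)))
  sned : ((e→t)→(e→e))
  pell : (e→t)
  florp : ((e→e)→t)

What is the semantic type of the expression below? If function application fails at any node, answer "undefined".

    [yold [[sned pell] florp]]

At [sned pell], sned : ((e→t)→(e→e)) takes pell : (e→t), giving (e→e).
At [[sned pell] florp], florp : ((e→e)→t) takes [sned pell] : (e→e), giving t.
At [yold [[sned pell] florp]], yold : (t→((t→(e→(e→t)))→(t→t))) takes [[sned pell] florp] : t, giving ((t→(e→(e→t)))→(t→t)).

((t→(e→(e→t)))→(t→t))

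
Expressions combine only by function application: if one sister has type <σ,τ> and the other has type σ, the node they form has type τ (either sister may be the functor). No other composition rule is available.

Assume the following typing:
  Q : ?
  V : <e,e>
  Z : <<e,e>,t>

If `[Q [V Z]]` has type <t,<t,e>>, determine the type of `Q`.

<t,<t,<t,e>>>

[Q [V Z]] must have type <t,<t,e>>. The sister [V Z] has type t; that is not a function onto <t,<t,e>>, so Q must be the functor, of type <t,<t,<t,e>>>.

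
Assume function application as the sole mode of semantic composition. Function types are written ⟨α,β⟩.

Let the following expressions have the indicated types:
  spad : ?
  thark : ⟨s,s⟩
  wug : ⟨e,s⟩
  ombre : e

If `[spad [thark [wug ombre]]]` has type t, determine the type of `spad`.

[spad [thark [wug ombre]]] must have type t. The sister [thark [wug ombre]] has type s; that is not a function onto t, so spad must be the functor, of type ⟨s,t⟩.

⟨s,t⟩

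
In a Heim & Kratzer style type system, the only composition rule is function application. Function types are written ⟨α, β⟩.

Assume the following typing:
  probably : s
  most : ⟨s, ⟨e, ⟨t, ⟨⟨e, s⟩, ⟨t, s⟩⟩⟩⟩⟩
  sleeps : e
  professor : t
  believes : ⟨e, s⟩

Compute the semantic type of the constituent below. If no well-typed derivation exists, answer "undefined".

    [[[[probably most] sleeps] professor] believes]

[probably most] — most of type ⟨s, ⟨e, ⟨t, ⟨⟨e, s⟩, ⟨t, s⟩⟩⟩⟩⟩ combines with probably of type s: type ⟨e, ⟨t, ⟨⟨e, s⟩, ⟨t, s⟩⟩⟩⟩.
[[probably most] sleeps] — [probably most] of type ⟨e, ⟨t, ⟨⟨e, s⟩, ⟨t, s⟩⟩⟩⟩ combines with sleeps of type e: type ⟨t, ⟨⟨e, s⟩, ⟨t, s⟩⟩⟩.
[[[probably most] sleeps] professor] — [[probably most] sleeps] of type ⟨t, ⟨⟨e, s⟩, ⟨t, s⟩⟩⟩ combines with professor of type t: type ⟨⟨e, s⟩, ⟨t, s⟩⟩.
[[[[probably most] sleeps] professor] believes] — [[[probably most] sleeps] professor] of type ⟨⟨e, s⟩, ⟨t, s⟩⟩ combines with believes of type ⟨e, s⟩: type ⟨t, s⟩.

⟨t, s⟩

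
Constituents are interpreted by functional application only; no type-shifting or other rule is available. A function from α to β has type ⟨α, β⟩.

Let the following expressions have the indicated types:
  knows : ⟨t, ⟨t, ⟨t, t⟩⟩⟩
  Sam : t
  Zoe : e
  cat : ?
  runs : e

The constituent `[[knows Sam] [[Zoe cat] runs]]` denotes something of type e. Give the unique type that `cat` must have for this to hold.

⟨e, ⟨e, ⟨⟨t, ⟨t, t⟩⟩, e⟩⟩⟩

[[knows Sam] [[Zoe cat] runs]] must have type e. The sister [knows Sam] has type ⟨t, ⟨t, t⟩⟩; that is not a function onto e, so [[Zoe cat] runs] must be the functor, of type ⟨⟨t, ⟨t, t⟩⟩, e⟩.
[[Zoe cat] runs] must have type ⟨⟨t, ⟨t, t⟩⟩, e⟩. The sister runs has type e; that is not a function onto ⟨⟨t, ⟨t, t⟩⟩, e⟩, so [Zoe cat] must be the functor, of type ⟨e, ⟨⟨t, ⟨t, t⟩⟩, e⟩⟩.
[Zoe cat] must have type ⟨e, ⟨⟨t, ⟨t, t⟩⟩, e⟩⟩. The sister Zoe has type e; that is not a function onto ⟨e, ⟨⟨t, ⟨t, t⟩⟩, e⟩⟩, so cat must be the functor, of type ⟨e, ⟨e, ⟨⟨t, ⟨t, t⟩⟩, e⟩⟩⟩.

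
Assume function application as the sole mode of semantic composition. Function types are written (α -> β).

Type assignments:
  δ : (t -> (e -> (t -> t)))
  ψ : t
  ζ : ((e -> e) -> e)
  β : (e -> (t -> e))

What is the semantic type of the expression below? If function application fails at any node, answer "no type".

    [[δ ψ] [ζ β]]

At [δ ψ], δ : (t -> (e -> (t -> t))) takes ψ : t, giving (e -> (t -> t)).
[ζ β]: ((e -> e) -> e) with (e -> (t -> e)) — neither is a function whose domain matches the other; composition fails here.

no type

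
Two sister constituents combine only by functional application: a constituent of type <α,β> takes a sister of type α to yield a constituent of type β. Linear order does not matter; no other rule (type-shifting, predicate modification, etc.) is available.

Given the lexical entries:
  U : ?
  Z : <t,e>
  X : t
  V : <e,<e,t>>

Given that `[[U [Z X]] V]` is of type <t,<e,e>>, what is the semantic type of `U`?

At [[U [Z X]] V] (required: <t,<e,e>>): V is <e,<e,t>>, which is not a function with range <t,<e,e>>; hence [U [Z X]] is the functor — type <<e,<e,t>>,<t,<e,e>>>.
At [U [Z X]] (required: <<e,<e,t>>,<t,<e,e>>>): [Z X] is e, which is not a function with range <<e,<e,t>>,<t,<e,e>>>; hence U is the functor — type <e,<<e,<e,t>>,<t,<e,e>>>>.

<e,<<e,<e,t>>,<t,<e,e>>>>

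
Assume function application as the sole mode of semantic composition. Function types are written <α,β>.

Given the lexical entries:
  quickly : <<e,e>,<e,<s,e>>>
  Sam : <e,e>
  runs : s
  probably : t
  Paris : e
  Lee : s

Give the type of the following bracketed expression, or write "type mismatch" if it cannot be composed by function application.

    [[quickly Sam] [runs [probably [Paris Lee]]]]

type mismatch

[quickly Sam] — quickly of type <<e,e>,<e,<s,e>>> combines with Sam of type <e,e>: type <e,<s,e>>.
[Paris Lee]: e with s — neither is a function whose domain matches the other; composition fails here.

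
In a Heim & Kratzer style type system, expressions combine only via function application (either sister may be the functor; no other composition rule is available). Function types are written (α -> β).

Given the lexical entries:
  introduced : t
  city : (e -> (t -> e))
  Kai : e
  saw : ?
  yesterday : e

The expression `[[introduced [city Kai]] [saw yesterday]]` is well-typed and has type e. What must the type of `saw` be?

At [[introduced [city Kai]] [saw yesterday]] (required: e): [introduced [city Kai]] is e, which is not a function with range e; hence [saw yesterday] is the functor — type (e -> e).
At [saw yesterday] (required: (e -> e)): yesterday is e, which is not a function with range (e -> e); hence saw is the functor — type (e -> (e -> e)).

(e -> (e -> e))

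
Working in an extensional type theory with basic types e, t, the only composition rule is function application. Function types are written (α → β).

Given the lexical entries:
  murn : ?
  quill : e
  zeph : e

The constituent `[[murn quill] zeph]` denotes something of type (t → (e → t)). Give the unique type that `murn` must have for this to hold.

[[murn quill] zeph] must have type (t → (e → t)). The sister zeph has type e; that is not a function onto (t → (e → t)), so [murn quill] must be the functor, of type (e → (t → (e → t))).
[murn quill] must have type (e → (t → (e → t))). The sister quill has type e; that is not a function onto (e → (t → (e → t))), so murn must be the functor, of type (e → (e → (t → (e → t)))).

(e → (e → (t → (e → t))))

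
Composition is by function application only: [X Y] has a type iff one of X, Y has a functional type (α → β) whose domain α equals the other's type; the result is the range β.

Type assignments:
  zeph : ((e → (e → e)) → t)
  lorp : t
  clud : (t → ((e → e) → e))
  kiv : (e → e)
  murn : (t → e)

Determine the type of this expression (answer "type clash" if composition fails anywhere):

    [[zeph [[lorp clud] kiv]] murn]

type clash

[lorp clud] — clud of type (t → ((e → e) → e)) combines with lorp of type t: type ((e → e) → e).
[[lorp clud] kiv] — [lorp clud] of type ((e → e) → e) combines with kiv of type (e → e): type e.
[zeph [[lorp clud] kiv]]: ((e → (e → e)) → t) with e — neither is a function whose domain matches the other; composition fails here.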